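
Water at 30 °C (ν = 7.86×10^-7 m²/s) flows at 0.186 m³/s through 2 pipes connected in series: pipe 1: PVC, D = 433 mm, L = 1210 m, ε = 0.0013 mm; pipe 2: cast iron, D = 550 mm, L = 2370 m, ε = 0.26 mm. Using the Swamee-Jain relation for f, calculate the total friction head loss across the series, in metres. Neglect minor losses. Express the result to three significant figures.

Pipe 1: V = 1.263 m/s, Re = 6.96×10^5, ε/D = 3.00×10^-6, f = 0.01241, h_1 = f(L/D)V²/2g = 2.820 m
Pipe 2: V = 0.7829 m/s, Re = 5.48×10^5, ε/D = 4.73×10^-4, f = 0.01752, h_2 = f(L/D)V²/2g = 2.359 m
Series → Q common, losses add: H = Σh = 5.179 m

H ≈ 5.18 m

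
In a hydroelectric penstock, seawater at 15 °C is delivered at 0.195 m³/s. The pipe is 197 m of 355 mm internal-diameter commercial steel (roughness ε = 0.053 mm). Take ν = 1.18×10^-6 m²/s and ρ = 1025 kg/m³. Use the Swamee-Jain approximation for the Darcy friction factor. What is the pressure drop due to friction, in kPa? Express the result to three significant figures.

V = 4Q/(πD²) = 4·0.195/(π·0.355²) = 1.970 m/s
Re = VD/ν = 1.970·0.355/1.18×10^-6 = 5.93×10^5 → turbulent
ε/D = 0.053/355 = 1.49×10^-4
Swamee-Jain: f = 0.01477
h_f = f(L/D)V²/(2g) = 0.01477·(197/0.355)·1.970²/(2·9.81) = 1.622 m
Δp = ρg·h_f = 1025·9.81·1.622 = 16.31 kPa

Δp ≈ 16.3 kPa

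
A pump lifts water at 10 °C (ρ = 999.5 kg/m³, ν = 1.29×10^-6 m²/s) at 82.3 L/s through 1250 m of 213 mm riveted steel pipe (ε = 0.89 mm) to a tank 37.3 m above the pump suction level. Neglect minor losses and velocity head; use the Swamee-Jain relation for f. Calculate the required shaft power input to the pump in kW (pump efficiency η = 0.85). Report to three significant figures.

P_shaft ≈ 79.6 kW

V = 4Q/(πD²) = 2.310 m/s; Re = 3.81×10^5; ε/D = 0.00418; f = 0.02919
h_f = f(L/D)V²/2g = 46.57 m
Total head H = z + h_f = 37.3 + 46.57 = 83.87 m
P_hyd = ρgQH = 999.5·9.81·0.0823·83.87 = 67.68 kW
P_shaft = P_hyd/η = 67.68/0.85 = 79.62 kW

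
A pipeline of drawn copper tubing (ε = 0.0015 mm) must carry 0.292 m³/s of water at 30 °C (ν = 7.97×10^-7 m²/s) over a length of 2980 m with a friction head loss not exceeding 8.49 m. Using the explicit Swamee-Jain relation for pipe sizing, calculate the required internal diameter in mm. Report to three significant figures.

Swamee-Jain (Type III): D = 0.66·[ε^1.25·(LQ²/(gh_f))^4.75 + ν·Q^9.4·(L/(gh_f))^5.2]^0.04
LQ²/(gh_f) = 3.051; L/(gh_f) = 35.78
Term 1 = ε^1.25·(…)^4.75 = 1.05×10^-5; Term 2 = ν·Q^9.4·(…)^5.2 = 9.02×10^-4
D = 0.66·(1.05×10^-5 + 9.02×10^-4)^0.04 = 0.4988 m = 499 mm
Check: V = 1.49 m/s, Re = 9.35×10^5, f = 0.01181, h_f = 8.03 m ≈ 8.49 m ✓

D ≈ 499 mm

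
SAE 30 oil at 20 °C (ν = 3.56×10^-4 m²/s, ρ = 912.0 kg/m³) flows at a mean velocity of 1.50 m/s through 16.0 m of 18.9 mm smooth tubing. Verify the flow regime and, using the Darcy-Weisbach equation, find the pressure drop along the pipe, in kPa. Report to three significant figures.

Re = VD/ν = 1.50·0.01890/3.56×10^-4 = 79.6 → laminar (Re < 2300)
f = 64/Re = 0.8037
h_f = f(L/D)V²/(2g) = 0.8037·(16.0/0.01890)·1.50²/(2·9.81) = 78.02 m
Δp = ρg·h_f = 912.0·9.81·78.02 = 698.0 kPa

Δp ≈ 698 kPa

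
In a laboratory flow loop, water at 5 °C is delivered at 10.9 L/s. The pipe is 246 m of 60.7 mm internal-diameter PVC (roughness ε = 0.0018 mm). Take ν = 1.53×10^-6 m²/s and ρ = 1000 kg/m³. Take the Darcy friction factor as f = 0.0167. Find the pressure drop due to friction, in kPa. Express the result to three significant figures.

Δp ≈ 480 kPa

V = 4Q/(πD²) = 4·0.0109/(π·0.0607²) = 3.767 m/s
h_f = f(L/D)V²/(2g) = 0.01670·(246/0.0607)·3.767²/(2·9.81) = 48.94 m
Δp = ρg·h_f = 1000·9.81·48.94 = 480.1 kPa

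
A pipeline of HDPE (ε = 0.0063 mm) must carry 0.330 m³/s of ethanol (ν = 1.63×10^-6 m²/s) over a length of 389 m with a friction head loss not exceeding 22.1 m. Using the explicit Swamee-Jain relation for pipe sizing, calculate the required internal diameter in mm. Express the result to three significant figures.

D ≈ 290 mm

Swamee-Jain (Type III): D = 0.66·[ε^1.25·(LQ²/(gh_f))^4.75 + ν·Q^9.4·(L/(gh_f))^5.2]^0.04
LQ²/(gh_f) = 0.1954; L/(gh_f) = 1.794
Term 1 = ε^1.25·(…)^4.75 = 1.35×10^-10; Term 2 = ν·Q^9.4·(…)^5.2 = 1.01×10^-9
D = 0.66·(1.35×10^-10 + 1.01×10^-9)^0.04 = 0.2897 m = 290 mm
Check: V = 5.01 m/s, Re = 8.90×10^5, f = 0.01232, h_f = 21.1 m ≈ 22.1 m ✓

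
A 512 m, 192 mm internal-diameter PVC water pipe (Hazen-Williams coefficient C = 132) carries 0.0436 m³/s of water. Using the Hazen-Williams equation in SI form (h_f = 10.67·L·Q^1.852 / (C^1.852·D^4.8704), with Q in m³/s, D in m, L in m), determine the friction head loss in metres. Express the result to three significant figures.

h_f = 10.67·512·0.0436^1.852 / (132^1.852·0.192^4.8704) = 6.040 m

h_f ≈ 6.04 m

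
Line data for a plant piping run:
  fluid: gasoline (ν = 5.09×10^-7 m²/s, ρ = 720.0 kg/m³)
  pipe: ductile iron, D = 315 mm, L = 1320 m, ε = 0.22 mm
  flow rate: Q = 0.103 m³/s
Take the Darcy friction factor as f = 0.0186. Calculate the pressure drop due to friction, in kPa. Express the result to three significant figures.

V = 4Q/(πD²) = 4·0.103/(π·0.315²) = 1.322 m/s
h_f = f(L/D)V²/(2g) = 0.01860·(1320/0.315)·1.322²/(2·9.81) = 6.940 m
Δp = ρg·h_f = 720.0·9.81·6.940 = 49.02 kPa

Δp ≈ 49.0 kPa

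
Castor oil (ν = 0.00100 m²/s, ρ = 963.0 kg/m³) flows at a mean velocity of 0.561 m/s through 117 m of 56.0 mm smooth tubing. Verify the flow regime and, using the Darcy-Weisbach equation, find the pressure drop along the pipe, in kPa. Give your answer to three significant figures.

Δp ≈ 645 kPa

Re = VD/ν = 0.561·0.05600/0.00100 = 31.4 → laminar (Re < 2300)
f = 64/Re = 2.037
h_f = f(L/D)V²/(2g) = 2.037·(117/0.05600)·0.561²/(2·9.81) = 68.27 m
Δp = ρg·h_f = 963.0·9.81·68.27 = 645.0 kPa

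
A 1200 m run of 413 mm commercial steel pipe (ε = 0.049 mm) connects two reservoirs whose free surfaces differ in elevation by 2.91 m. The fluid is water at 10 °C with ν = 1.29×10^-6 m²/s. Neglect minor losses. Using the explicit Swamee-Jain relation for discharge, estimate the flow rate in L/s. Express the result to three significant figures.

Swamee-Jain (Type II): Q = -0.965·√(gD⁵h_f/L)·ln[ε/(3.7D) + √(3.17ν²L/(gD³h_f))]
√(gD⁵h_f/L) = √(9.81·0.413⁵·2.91/1200) = 0.01691
ε/(3.7D) = 3.21×10^-5; √(3.17ν²L/(gD³h_f)) = 5.61×10^-5
Q = -0.965·0.01691·ln(8.817×10^-5) = 0.1523 m³/s
Check: V = 1.14 m/s, Re = 3.64×10^5, f = 0.01523, h_f = 2.92 m ≈ 2.91 m ✓

Q ≈ 152 L/s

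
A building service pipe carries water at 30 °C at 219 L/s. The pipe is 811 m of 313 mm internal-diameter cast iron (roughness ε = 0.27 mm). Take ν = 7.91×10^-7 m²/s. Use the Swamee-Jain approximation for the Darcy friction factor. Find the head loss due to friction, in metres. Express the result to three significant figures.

h_f ≈ 20.7 m

V = 4Q/(πD²) = 4·0.219/(π·0.313²) = 2.846 m/s
Re = VD/ν = 2.846·0.313/7.91×10^-7 = 1.13×10^6 → turbulent
ε/D = 0.27/313 = 8.63×10^-4
Swamee-Jain: f = 0.01934
h_f = f(L/D)V²/(2g) = 0.01934·(811/0.313)·2.846²/(2·9.81) = 20.69 m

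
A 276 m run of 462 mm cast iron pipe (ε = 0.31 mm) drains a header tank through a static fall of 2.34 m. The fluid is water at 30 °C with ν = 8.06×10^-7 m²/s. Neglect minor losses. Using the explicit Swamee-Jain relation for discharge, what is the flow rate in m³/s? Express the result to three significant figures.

Q ≈ 0.344 m³/s

Swamee-Jain (Type II): Q = -0.965·√(gD⁵h_f/L)·ln[ε/(3.7D) + √(3.17ν²L/(gD³h_f))]
√(gD⁵h_f/L) = √(9.81·0.462⁵·2.34/276) = 0.04184
ε/(3.7D) = 1.81×10^-4; √(3.17ν²L/(gD³h_f)) = 1.58×10^-5
Q = -0.965·0.04184·ln(1.972×10^-4) = 0.3445 m³/s
Check: V = 2.05 m/s, Re = 1.18×10^6, f = 0.01829, h_f = 2.35 m ≈ 2.34 m ✓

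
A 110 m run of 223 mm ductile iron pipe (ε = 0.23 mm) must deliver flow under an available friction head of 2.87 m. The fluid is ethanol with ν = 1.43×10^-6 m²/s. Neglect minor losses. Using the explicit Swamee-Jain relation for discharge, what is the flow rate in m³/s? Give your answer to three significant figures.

Swamee-Jain (Type II): Q = -0.965·√(gD⁵h_f/L)·ln[ε/(3.7D) + √(3.17ν²L/(gD³h_f))]
√(gD⁵h_f/L) = √(9.81·0.223⁵·2.87/110) = 0.01188
ε/(3.7D) = 2.79×10^-4; √(3.17ν²L/(gD³h_f)) = 4.78×10^-5
Q = -0.965·0.01188·ln(3.265×10^-4) = 0.09203 m³/s
Check: V = 2.36 m/s, Re = 3.67×10^5, f = 0.02070, h_f = 2.89 m ≈ 2.87 m ✓

Q ≈ 0.0920 m³/s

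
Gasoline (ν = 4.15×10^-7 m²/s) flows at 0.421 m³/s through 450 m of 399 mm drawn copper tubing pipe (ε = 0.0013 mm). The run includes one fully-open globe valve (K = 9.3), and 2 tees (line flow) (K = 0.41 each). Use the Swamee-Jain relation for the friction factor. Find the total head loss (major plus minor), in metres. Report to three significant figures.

V = 4Q/(πD²) = 3.367 m/s; V²/2g = 0.5778 m
Re = 3.24×10^6, ε/D = 3.26×10^-6 → f = 0.009785 (Swamee-Jain)
Major: h_f = f(L/D)·V²/2g = 0.009785·1128·0.5778 = 6.377 m
Minor: ΣK = 10.1; h_m = ΣK·V²/2g = 5.848 m
Total H_L = 6.377 + 5.848 = 12.22 m

H_L ≈ 12.2 m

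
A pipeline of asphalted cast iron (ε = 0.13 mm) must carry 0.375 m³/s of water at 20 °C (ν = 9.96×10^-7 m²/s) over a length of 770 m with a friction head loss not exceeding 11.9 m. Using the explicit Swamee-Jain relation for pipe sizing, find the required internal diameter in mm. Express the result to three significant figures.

D ≈ 419 mm

Swamee-Jain (Type III): D = 0.66·[ε^1.25·(LQ²/(gh_f))^4.75 + ν·Q^9.4·(L/(gh_f))^5.2]^0.04
LQ²/(gh_f) = 0.9275; L/(gh_f) = 6.596
Term 1 = ε^1.25·(…)^4.75 = 9.71×10^-6; Term 2 = ν·Q^9.4·(…)^5.2 = 1.80×10^-6
D = 0.66·(9.71×10^-6 + 1.80×10^-6)^0.04 = 0.4188 m = 419 mm
Check: V = 2.72 m/s, Re = 1.14×10^6, f = 0.01576, h_f = 10.9 m ≈ 11.9 m ✓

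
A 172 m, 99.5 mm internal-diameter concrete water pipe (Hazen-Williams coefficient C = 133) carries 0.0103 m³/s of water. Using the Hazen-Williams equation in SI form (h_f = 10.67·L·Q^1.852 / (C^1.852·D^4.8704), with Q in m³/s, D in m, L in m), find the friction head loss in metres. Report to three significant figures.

h_f ≈ 3.40 m

h_f = 10.67·172·0.0103^1.852 / (133^1.852·0.0995^4.8704) = 3.397 m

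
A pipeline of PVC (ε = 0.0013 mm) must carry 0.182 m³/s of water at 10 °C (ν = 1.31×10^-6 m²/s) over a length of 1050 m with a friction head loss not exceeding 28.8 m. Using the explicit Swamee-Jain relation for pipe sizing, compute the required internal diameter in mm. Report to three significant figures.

Swamee-Jain (Type III): D = 0.66·[ε^1.25·(LQ²/(gh_f))^4.75 + ν·Q^9.4·(L/(gh_f))^5.2]^0.04
LQ²/(gh_f) = 0.1231; L/(gh_f) = 3.716
Term 1 = ε^1.25·(…)^4.75 = 2.10×10^-12; Term 2 = ν·Q^9.4·(…)^5.2 = 1.34×10^-10
D = 0.66·(2.10×10^-12 + 1.34×10^-10)^0.04 = 0.2660 m = 266 mm
Check: V = 3.28 m/s, Re = 6.65×10^5, f = 0.01254, h_f = 27.1 m ≈ 28.8 m ✓

D ≈ 266 mm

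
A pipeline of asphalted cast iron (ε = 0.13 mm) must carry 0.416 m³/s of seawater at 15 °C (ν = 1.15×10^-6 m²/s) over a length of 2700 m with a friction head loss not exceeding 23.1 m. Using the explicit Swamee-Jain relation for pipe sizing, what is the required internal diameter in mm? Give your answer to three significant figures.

D ≈ 489 mm

Swamee-Jain (Type III): D = 0.66·[ε^1.25·(LQ²/(gh_f))^4.75 + ν·Q^9.4·(L/(gh_f))^5.2]^0.04
LQ²/(gh_f) = 2.062; L/(gh_f) = 11.91
Term 1 = ε^1.25·(…)^4.75 = 4.32×10^-4; Term 2 = ν·Q^9.4·(…)^5.2 = 1.19×10^-4
D = 0.66·(4.32×10^-4 + 1.19×10^-4)^0.04 = 0.4889 m = 489 mm
Check: V = 2.22 m/s, Re = 9.42×10^5, f = 0.01549, h_f = 21.4 m ≈ 23.1 m ✓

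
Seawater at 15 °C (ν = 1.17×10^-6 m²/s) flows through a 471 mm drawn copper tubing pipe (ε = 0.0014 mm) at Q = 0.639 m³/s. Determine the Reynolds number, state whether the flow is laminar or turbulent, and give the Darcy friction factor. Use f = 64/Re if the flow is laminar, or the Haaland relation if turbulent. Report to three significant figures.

Re ≈ 1.48×10^6; turbulent; f ≈ 0.0109

V = 4Q/(πD²) = 3.667 m/s
Re = VD/ν = 3.667·0.471/1.17×10^-6 = 1.48×10^6
Re > 4000 → turbulent; ε/D = 2.97×10^-6
Haaland: f = 0.01093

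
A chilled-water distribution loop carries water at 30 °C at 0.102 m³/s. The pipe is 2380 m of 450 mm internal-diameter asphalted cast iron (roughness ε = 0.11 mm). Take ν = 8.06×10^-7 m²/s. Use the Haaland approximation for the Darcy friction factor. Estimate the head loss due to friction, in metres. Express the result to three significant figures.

h_f ≈ 1.79 m

V = 4Q/(πD²) = 4·0.102/(π·0.450²) = 0.6413 m/s
Re = VD/ν = 0.6413·0.450/8.06×10^-7 = 3.58×10^5 → turbulent
ε/D = 0.11/450 = 2.44×10^-4
Haaland: f = 0.01613
h_f = f(L/D)V²/(2g) = 0.01613·(2380/0.450)·0.6413²/(2·9.81) = 1.788 m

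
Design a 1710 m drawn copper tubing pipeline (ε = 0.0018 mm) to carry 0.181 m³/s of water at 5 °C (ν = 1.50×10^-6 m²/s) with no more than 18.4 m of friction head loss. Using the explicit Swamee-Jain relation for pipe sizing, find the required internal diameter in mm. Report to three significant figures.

Swamee-Jain (Type III): D = 0.66·[ε^1.25·(LQ²/(gh_f))^4.75 + ν·Q^9.4·(L/(gh_f))^5.2]^0.04
LQ²/(gh_f) = 0.3104; L/(gh_f) = 9.473
Term 1 = ε^1.25·(…)^4.75 = 2.54×10^-10; Term 2 = ν·Q^9.4·(…)^5.2 = 1.89×10^-8
D = 0.66·(2.54×10^-10 + 1.89×10^-8)^0.04 = 0.3242 m = 324 mm
Check: V = 2.19 m/s, Re = 4.74×10^5, f = 0.01330, h_f = 17.2 m ≈ 18.4 m ✓

D ≈ 324 mm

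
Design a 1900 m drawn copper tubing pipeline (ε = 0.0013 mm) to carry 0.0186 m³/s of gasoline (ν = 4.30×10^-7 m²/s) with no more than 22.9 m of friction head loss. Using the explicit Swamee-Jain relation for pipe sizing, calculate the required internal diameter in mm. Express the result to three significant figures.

Swamee-Jain (Type III): D = 0.66·[ε^1.25·(LQ²/(gh_f))^4.75 + ν·Q^9.4·(L/(gh_f))^5.2]^0.04
LQ²/(gh_f) = 0.002926; L/(gh_f) = 8.458
Term 1 = ε^1.25·(…)^4.75 = 4.05×10^-20; Term 2 = ν·Q^9.4·(…)^5.2 = 1.54×10^-18
D = 0.66·(4.05×10^-20 + 1.54×10^-18)^0.04 = 0.1281 m = 128 mm
Check: V = 1.44 m/s, Re = 4.30×10^5, f = 0.01360, h_f = 21.4 m ≈ 22.9 m ✓

D ≈ 128 mm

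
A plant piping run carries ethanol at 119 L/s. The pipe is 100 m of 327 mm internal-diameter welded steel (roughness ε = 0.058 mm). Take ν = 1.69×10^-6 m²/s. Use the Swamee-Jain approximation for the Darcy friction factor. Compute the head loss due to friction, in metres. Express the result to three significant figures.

V = 4Q/(πD²) = 4·0.119/(π·0.327²) = 1.417 m/s
Re = VD/ν = 1.417·0.327/1.69×10^-6 = 2.74×10^5 → turbulent
ε/D = 0.058/327 = 1.77×10^-4
Swamee-Jain: f = 0.01630
h_f = f(L/D)V²/(2g) = 0.01630·(100/0.327)·1.417²/(2·9.81) = 0.5100 m

h_f ≈ 0.510 m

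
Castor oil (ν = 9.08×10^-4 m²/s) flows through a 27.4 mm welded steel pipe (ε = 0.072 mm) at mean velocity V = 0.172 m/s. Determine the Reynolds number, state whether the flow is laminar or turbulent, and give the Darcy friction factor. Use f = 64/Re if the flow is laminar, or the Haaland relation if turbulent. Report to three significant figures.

Re ≈ 5.19; laminar; f = 64/Re ≈ 12.3

Re = VD/ν = 0.1720·0.0274/9.08×10^-4 = 5.19
Re < 2300 → laminar → f = 64/Re = 12.33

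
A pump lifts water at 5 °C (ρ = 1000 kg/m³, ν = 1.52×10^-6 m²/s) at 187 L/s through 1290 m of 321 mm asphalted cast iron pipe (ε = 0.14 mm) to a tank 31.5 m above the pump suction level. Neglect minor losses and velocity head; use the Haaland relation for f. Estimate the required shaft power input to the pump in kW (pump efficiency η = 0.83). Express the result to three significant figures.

V = 4Q/(πD²) = 2.311 m/s; Re = 4.88×10^5; ε/D = 4.36×10^-4; f = 0.01718
h_f = f(L/D)V²/2g = 18.79 m
Total head H = z + h_f = 31.5 + 18.79 = 50.29 m
P_hyd = ρgQH = 1000·9.81·0.187·50.29 = 92.25 kW
P_shaft = P_hyd/η = 92.25/0.83 = 111.1 kW

P_shaft ≈ 111 kW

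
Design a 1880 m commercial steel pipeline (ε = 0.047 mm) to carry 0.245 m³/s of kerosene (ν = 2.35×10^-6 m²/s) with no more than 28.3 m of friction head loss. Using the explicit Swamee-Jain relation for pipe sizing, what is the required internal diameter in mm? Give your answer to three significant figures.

D ≈ 351 mm

Swamee-Jain (Type III): D = 0.66·[ε^1.25·(LQ²/(gh_f))^4.75 + ν·Q^9.4·(L/(gh_f))^5.2]^0.04
LQ²/(gh_f) = 0.4065; L/(gh_f) = 6.772
Term 1 = ε^1.25·(…)^4.75 = 5.41×10^-8; Term 2 = ν·Q^9.4·(…)^5.2 = 8.89×10^-8
D = 0.66·(5.41×10^-8 + 8.89×10^-8)^0.04 = 0.3514 m = 351 mm
Check: V = 2.53 m/s, Re = 3.78×10^5, f = 0.01531, h_f = 26.7 m ≈ 28.3 m ✓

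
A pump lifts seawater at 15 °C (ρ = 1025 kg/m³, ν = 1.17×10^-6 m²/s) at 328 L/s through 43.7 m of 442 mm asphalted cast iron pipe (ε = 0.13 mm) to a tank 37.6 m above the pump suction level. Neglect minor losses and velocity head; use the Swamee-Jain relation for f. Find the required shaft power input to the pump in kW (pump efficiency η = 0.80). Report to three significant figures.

V = 4Q/(πD²) = 2.138 m/s; Re = 8.08×10^5; ε/D = 2.94×10^-4; f = 0.01586
h_f = f(L/D)V²/2g = 0.3653 m
Total head H = z + h_f = 37.6 + 0.3653 = 37.97 m
P_hyd = ρgQH = 1025·9.81·0.328·37.97 = 125.2 kW
P_shaft = P_hyd/η = 125.2/0.80 = 156.5 kW

P_shaft ≈ 157 kW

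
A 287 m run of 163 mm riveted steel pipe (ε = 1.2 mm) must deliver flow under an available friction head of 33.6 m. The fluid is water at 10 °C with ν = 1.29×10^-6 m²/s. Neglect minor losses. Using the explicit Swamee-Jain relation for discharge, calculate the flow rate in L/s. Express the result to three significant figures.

Swamee-Jain (Type II): Q = -0.965·√(gD⁵h_f/L)·ln[ε/(3.7D) + √(3.17ν²L/(gD³h_f))]
√(gD⁵h_f/L) = √(9.81·0.163⁵·33.6/287) = 0.01150
ε/(3.7D) = 0.00199; √(3.17ν²L/(gD³h_f)) = 3.26×10^-5
Q = -0.965·0.01150·ln(0.002022) = 0.06882 m³/s
Check: V = 3.30 m/s, Re = 4.17×10^5, f = 0.03454, h_f = 33.7 m ≈ 33.6 m ✓

Q ≈ 68.8 L/s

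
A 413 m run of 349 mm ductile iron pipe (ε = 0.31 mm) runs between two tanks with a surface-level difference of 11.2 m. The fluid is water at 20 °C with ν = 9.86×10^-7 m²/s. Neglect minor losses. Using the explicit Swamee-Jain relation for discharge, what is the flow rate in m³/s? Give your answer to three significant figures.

Q ≈ 0.296 m³/s

Swamee-Jain (Type II): Q = -0.965·√(gD⁵h_f/L)·ln[ε/(3.7D) + √(3.17ν²L/(gD³h_f))]
√(gD⁵h_f/L) = √(9.81·0.349⁵·11.2/413) = 0.03711
ε/(3.7D) = 2.40×10^-4; √(3.17ν²L/(gD³h_f)) = 1.65×10^-5
Q = -0.965·0.03711·ln(2.566×10^-4) = 0.2961 m³/s
Check: V = 3.10 m/s, Re = 1.10×10^6, f = 0.01947, h_f = 11.3 m ≈ 11.2 m ✓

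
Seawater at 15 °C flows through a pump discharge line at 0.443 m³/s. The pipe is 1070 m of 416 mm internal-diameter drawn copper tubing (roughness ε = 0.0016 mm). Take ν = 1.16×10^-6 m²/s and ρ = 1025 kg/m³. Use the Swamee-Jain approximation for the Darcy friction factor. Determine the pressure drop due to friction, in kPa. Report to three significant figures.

Δp ≈ 160 kPa

V = 4Q/(πD²) = 4·0.443/(π·0.416²) = 3.259 m/s
Re = VD/ν = 3.259·0.416/1.16×10^-6 = 1.17×10^6 → turbulent
ε/D = 0.0016/416 = 3.85×10^-6
Swamee-Jain: f = 0.01141
h_f = f(L/D)V²/(2g) = 0.01141·(1070/0.416)·3.259²/(2·9.81) = 15.90 m
Δp = ρg·h_f = 1025·9.81·15.90 = 159.8 kPa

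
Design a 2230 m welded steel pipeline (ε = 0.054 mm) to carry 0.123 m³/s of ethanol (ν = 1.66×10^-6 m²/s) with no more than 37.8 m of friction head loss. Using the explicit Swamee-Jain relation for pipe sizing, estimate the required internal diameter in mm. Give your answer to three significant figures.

Swamee-Jain (Type III): D = 0.66·[ε^1.25·(LQ²/(gh_f))^4.75 + ν·Q^9.4·(L/(gh_f))^5.2]^0.04
LQ²/(gh_f) = 0.09098; L/(gh_f) = 6.014
Term 1 = ε^1.25·(…)^4.75 = 5.25×10^-11; Term 2 = ν·Q^9.4·(…)^5.2 = 5.21×10^-11
D = 0.66·(5.25×10^-11 + 5.21×10^-11)^0.04 = 0.2632 m = 263 mm
Check: V = 2.26 m/s, Re = 3.58×10^5, f = 0.01605, h_f = 35.4 m ≈ 37.8 m ✓

D ≈ 263 mm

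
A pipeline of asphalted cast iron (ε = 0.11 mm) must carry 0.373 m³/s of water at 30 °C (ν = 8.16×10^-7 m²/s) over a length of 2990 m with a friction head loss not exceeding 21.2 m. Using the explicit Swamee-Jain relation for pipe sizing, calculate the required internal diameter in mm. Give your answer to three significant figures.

D ≈ 482 mm

Swamee-Jain (Type III): D = 0.66·[ε^1.25·(LQ²/(gh_f))^4.75 + ν·Q^9.4·(L/(gh_f))^5.2]^0.04
LQ²/(gh_f) = 2.000; L/(gh_f) = 14.38
Term 1 = ε^1.25·(…)^4.75 = 3.03×10^-4; Term 2 = ν·Q^9.4·(…)^5.2 = 8.05×10^-5
D = 0.66·(3.03×10^-4 + 8.05×10^-5)^0.04 = 0.4818 m = 482 mm
Check: V = 2.05 m/s, Re = 1.21×10^6, f = 0.01493, h_f = 19.8 m ≈ 21.2 m ✓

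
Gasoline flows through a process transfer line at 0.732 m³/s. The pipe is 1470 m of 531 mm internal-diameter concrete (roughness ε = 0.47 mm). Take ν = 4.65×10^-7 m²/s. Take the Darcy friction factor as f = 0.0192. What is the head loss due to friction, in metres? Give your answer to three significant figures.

h_f ≈ 29.6 m

V = 4Q/(πD²) = 4·0.732/(π·0.531²) = 3.305 m/s
h_f = f(L/D)V²/(2g) = 0.01920·(1470/0.531)·3.305²/(2·9.81) = 29.60 m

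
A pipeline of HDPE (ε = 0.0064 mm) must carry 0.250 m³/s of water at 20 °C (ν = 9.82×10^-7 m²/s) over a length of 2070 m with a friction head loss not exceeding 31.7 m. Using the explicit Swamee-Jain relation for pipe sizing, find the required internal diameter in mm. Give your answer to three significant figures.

Swamee-Jain (Type III): D = 0.66·[ε^1.25·(LQ²/(gh_f))^4.75 + ν·Q^9.4·(L/(gh_f))^5.2]^0.04
LQ²/(gh_f) = 0.4160; L/(gh_f) = 6.656
Term 1 = ε^1.25·(…)^4.75 = 5.00×10^-9; Term 2 = ν·Q^9.4·(…)^5.2 = 4.11×10^-8
D = 0.66·(5.00×10^-9 + 4.11×10^-8)^0.04 = 0.3358 m = 336 mm
Check: V = 2.82 m/s, Re = 9.65×10^5, f = 0.01212, h_f = 30.3 m ≈ 31.7 m ✓

D ≈ 336 mm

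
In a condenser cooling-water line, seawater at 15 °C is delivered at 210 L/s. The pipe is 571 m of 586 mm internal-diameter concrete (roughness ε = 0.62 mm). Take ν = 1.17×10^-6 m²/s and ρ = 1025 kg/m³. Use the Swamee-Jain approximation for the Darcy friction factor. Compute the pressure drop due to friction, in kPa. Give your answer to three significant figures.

V = 4Q/(πD²) = 4·0.210/(π·0.586²) = 0.7786 m/s
Re = VD/ν = 0.7786·0.586/1.17×10^-6 = 3.90×10^5 → turbulent
ε/D = 0.62/586 = 0.00106
Swamee-Jain: f = 0.02077
h_f = f(L/D)V²/(2g) = 0.02077·(571/0.586)·0.7786²/(2·9.81) = 0.6254 m
Δp = ρg·h_f = 1025·9.81·0.6254 = 6.288 kPa

Δp ≈ 6.29 kPa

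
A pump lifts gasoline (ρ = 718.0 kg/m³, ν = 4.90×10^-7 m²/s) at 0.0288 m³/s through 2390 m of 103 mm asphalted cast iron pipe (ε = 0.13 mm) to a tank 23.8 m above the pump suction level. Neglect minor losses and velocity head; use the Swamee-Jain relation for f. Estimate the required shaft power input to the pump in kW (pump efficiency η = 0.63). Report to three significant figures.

P_shaft ≈ 104 kW

V = 4Q/(πD²) = 3.456 m/s; Re = 7.27×10^5; ε/D = 0.00126; f = 0.02125
h_f = f(L/D)V²/2g = 300.3 m
Total head H = z + h_f = 23.8 + 300.3 = 324.1 m
P_hyd = ρgQH = 718.0·9.81·0.0288·324.1 = 65.74 kW
P_shaft = P_hyd/η = 65.74/0.63 = 104.3 kW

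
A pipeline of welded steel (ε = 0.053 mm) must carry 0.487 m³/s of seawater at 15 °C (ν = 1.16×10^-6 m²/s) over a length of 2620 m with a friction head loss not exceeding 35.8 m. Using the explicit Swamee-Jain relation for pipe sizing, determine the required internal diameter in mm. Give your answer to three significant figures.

D ≈ 459 mm

Swamee-Jain (Type III): D = 0.66·[ε^1.25·(LQ²/(gh_f))^4.75 + ν·Q^9.4·(L/(gh_f))^5.2]^0.04
LQ²/(gh_f) = 1.769; L/(gh_f) = 7.460
Term 1 = ε^1.25·(…)^4.75 = 6.80×10^-5; Term 2 = ν·Q^9.4·(…)^5.2 = 4.63×10^-5
D = 0.66·(6.80×10^-5 + 4.63×10^-5)^0.04 = 0.4591 m = 459 mm
Check: V = 2.94 m/s, Re = 1.16×10^6, f = 0.01358, h_f = 34.2 m ≈ 35.8 m ✓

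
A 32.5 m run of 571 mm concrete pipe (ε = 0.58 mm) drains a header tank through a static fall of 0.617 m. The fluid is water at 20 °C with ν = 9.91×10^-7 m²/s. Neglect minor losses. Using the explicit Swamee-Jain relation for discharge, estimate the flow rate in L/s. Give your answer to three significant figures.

Q ≈ 838 L/s

Swamee-Jain (Type II): Q = -0.965·√(gD⁵h_f/L)·ln[ε/(3.7D) + √(3.17ν²L/(gD³h_f))]
√(gD⁵h_f/L) = √(9.81·0.571⁵·0.617/32.5) = 0.1063
ε/(3.7D) = 2.75×10^-4; √(3.17ν²L/(gD³h_f)) = 9.48×10^-6
Q = -0.965·0.1063·ln(2.840×10^-4) = 0.8379 m³/s
Check: V = 3.27 m/s, Re = 1.89×10^6, f = 0.01993, h_f = 0.619 m ≈ 0.617 m ✓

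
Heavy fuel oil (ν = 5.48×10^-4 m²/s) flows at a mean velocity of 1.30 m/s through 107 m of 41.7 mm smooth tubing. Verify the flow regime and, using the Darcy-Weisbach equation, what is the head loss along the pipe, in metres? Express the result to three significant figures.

Re = VD/ν = 1.30·0.04170/5.48×10^-4 = 98.9 → laminar (Re < 2300)
f = 64/Re = 0.6470
h_f = f(L/D)V²/(2g) = 0.6470·(107/0.04170)·1.30²/(2·9.81) = 143.0 m

h_f ≈ 143 m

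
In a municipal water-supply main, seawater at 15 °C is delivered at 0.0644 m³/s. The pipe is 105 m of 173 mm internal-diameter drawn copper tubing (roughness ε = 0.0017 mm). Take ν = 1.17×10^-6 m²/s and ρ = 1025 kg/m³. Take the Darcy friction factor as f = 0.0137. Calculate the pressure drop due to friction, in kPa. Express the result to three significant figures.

Δp ≈ 32.0 kPa

V = 4Q/(πD²) = 4·0.0644/(π·0.173²) = 2.740 m/s
h_f = f(L/D)V²/(2g) = 0.01370·(105/0.173)·2.740²/(2·9.81) = 3.181 m
Δp = ρg·h_f = 1025·9.81·3.181 = 31.99 kPa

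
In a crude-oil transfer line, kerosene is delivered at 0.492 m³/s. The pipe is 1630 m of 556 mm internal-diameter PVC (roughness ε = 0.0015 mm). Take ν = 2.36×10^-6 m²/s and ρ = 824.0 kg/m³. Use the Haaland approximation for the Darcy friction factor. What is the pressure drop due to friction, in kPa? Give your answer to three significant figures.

V = 4Q/(πD²) = 4·0.492/(π·0.556²) = 2.026 m/s
Re = VD/ν = 2.026·0.556/2.36×10^-6 = 4.77×10^5 → turbulent
ε/D = 0.0015/556 = 2.70×10^-6
Haaland: f = 0.01320
h_f = f(L/D)V²/(2g) = 0.01320·(1630/0.556)·2.026²/(2·9.81) = 8.099 m
Δp = ρg·h_f = 824.0·9.81·8.099 = 65.47 kPa

Δp ≈ 65.5 kPa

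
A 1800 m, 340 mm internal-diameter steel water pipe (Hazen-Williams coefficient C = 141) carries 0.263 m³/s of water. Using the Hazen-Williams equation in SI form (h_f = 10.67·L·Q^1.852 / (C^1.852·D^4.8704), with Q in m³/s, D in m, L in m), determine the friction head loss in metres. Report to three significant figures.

h_f = 10.67·1800·0.263^1.852 / (141^1.852·0.340^4.8704) = 32.41 m

h_f ≈ 32.4 m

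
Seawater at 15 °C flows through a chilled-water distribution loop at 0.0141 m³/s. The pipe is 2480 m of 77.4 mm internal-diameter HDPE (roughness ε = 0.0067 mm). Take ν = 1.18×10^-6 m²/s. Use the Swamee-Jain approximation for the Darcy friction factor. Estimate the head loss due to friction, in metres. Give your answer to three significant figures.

V = 4Q/(πD²) = 4·0.0141/(π·0.0774²) = 2.997 m/s
Re = VD/ν = 2.997·0.0774/1.18×10^-6 = 1.97×10^5 → turbulent
ε/D = 0.0067/77.4 = 8.66×10^-5
Swamee-Jain: f = 0.01633
h_f = f(L/D)V²/(2g) = 0.01633·(2480/0.0774)·2.997²/(2·9.81) = 239.5 m

h_f ≈ 239 m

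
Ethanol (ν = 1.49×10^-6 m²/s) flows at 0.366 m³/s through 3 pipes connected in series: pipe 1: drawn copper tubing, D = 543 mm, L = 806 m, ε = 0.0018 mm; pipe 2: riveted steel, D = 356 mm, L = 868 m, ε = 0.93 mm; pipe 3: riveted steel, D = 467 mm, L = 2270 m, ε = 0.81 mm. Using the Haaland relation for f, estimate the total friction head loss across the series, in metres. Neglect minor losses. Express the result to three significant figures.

Pipe 1: V = 1.580 m/s, Re = 5.76×10^5, ε/D = 3.31×10^-6, f = 0.01278, h_1 = f(L/D)V²/2g = 2.415 m
Pipe 2: V = 3.677 m/s, Re = 8.79×10^5, ε/D = 0.00261, f = 0.02538, h_2 = f(L/D)V²/2g = 42.64 m
Pipe 3: V = 2.137 m/s, Re = 6.70×10^5, ε/D = 0.00173, f = 0.02287, h_3 = f(L/D)V²/2g = 25.87 m
Series → Q common, losses add: H = Σh = 70.93 m

H ≈ 70.9 m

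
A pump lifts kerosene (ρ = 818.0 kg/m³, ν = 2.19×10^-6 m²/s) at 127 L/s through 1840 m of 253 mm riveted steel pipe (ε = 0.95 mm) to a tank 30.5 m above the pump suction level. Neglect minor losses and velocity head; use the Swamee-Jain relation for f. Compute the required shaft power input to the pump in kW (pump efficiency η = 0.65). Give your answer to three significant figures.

V = 4Q/(πD²) = 2.526 m/s; Re = 2.92×10^5; ε/D = 0.00375; f = 0.02844
h_f = f(L/D)V²/2g = 67.27 m
Total head H = z + h_f = 30.5 + 67.27 = 97.77 m
P_hyd = ρgQH = 818.0·9.81·0.127·97.77 = 99.64 kW
P_shaft = P_hyd/η = 99.64/0.65 = 153.3 kW

P_shaft ≈ 153 kW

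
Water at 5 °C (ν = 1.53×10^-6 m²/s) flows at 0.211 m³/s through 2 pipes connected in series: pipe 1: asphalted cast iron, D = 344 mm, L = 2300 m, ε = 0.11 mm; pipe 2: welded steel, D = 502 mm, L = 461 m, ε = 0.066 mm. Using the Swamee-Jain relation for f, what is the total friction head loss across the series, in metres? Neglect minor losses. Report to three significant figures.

H ≈ 29.8 m

Pipe 1: V = 2.270 m/s, Re = 5.10×10^5, ε/D = 3.20×10^-4, f = 0.01651, h_1 = f(L/D)V²/2g = 28.99 m
Pipe 2: V = 1.066 m/s, Re = 3.50×10^5, ε/D = 1.31×10^-4, f = 0.01543, h_2 = f(L/D)V²/2g = 0.8208 m
Series → Q common, losses add: H = Σh = 29.81 m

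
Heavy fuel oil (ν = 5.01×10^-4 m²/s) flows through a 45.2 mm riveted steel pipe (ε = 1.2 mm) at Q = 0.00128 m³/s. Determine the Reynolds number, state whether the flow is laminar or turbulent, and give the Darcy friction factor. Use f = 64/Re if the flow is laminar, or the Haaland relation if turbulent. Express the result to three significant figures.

Re ≈ 72.0; laminar; f = 64/Re ≈ 0.889

V = 4Q/(πD²) = 0.7977 m/s
Re = VD/ν = 0.7977·0.0452/5.01×10^-4 = 72.0
Re < 2300 → laminar → f = 64/Re = 0.8893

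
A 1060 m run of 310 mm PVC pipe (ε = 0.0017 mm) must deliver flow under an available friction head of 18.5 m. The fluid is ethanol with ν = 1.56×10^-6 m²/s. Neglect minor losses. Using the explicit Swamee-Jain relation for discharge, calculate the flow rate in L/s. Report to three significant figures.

Swamee-Jain (Type II): Q = -0.965·√(gD⁵h_f/L)·ln[ε/(3.7D) + √(3.17ν²L/(gD³h_f))]
√(gD⁵h_f/L) = √(9.81·0.310⁵·18.5/1060) = 0.02214
ε/(3.7D) = 1.48×10^-6; √(3.17ν²L/(gD³h_f)) = 3.89×10^-5
Q = -0.965·0.02214·ln(4.037×10^-5) = 0.2162 m³/s
Check: V = 2.86 m/s, Re = 5.69×10^5, f = 0.01289, h_f = 18.4 m ≈ 18.5 m ✓

Q ≈ 216 L/s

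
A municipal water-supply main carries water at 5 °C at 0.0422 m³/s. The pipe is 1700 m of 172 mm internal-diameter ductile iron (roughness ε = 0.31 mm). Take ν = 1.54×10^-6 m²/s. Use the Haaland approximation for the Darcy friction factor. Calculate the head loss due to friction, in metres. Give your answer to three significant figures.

V = 4Q/(πD²) = 4·0.0422/(π·0.172²) = 1.816 m/s
Re = VD/ν = 1.816·0.172/1.54×10^-6 = 2.03×10^5 → turbulent
ε/D = 0.31/172 = 0.00180
Haaland: f = 0.02366
h_f = f(L/D)V²/(2g) = 0.02366·(1700/0.172)·1.816²/(2·9.81) = 39.32 m

h_f ≈ 39.3 m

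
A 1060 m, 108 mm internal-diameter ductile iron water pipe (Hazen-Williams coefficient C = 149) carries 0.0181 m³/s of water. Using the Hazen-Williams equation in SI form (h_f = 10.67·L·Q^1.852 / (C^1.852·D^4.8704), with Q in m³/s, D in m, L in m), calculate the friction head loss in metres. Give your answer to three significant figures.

h_f ≈ 32.3 m

h_f = 10.67·1060·0.0181^1.852 / (149^1.852·0.108^4.8704) = 32.33 m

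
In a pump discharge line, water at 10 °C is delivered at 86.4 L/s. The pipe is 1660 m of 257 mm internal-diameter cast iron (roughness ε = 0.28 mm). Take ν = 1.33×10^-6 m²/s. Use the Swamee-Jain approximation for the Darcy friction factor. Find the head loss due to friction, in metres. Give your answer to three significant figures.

V = 4Q/(πD²) = 4·0.0864/(π·0.257²) = 1.666 m/s
Re = VD/ν = 1.666·0.257/1.33×10^-6 = 3.22×10^5 → turbulent
ε/D = 0.28/257 = 0.00109
Swamee-Jain: f = 0.02105
h_f = f(L/D)V²/(2g) = 0.02105·(1660/0.257)·1.666²/(2·9.81) = 19.22 m

h_f ≈ 19.2 m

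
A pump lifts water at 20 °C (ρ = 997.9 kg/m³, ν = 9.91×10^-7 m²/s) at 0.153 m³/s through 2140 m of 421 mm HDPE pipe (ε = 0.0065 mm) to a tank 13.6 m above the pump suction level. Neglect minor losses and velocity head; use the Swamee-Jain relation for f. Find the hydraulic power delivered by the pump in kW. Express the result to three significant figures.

V = 4Q/(πD²) = 1.099 m/s; Re = 4.67×10^5; ε/D = 1.54×10^-5; f = 0.01349
h_f = f(L/D)V²/2g = 4.221 m
Total head H = z + h_f = 13.6 + 4.221 = 17.82 m
P_hyd = ρgQH = 997.9·9.81·0.153·17.82 = 26.69 kW

P_hyd ≈ 26.7 kW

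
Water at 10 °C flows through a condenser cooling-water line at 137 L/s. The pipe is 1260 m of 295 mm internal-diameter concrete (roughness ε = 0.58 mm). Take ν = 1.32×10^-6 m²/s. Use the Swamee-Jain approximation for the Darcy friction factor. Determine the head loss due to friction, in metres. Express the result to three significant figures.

h_f ≈ 20.9 m

V = 4Q/(πD²) = 4·0.137/(π·0.295²) = 2.004 m/s
Re = VD/ν = 2.004·0.295/1.32×10^-6 = 4.48×10^5 → turbulent
ε/D = 0.58/295 = 0.00197
Swamee-Jain: f = 0.02385
h_f = f(L/D)V²/(2g) = 0.02385·(1260/0.295)·2.004²/(2·9.81) = 20.86 m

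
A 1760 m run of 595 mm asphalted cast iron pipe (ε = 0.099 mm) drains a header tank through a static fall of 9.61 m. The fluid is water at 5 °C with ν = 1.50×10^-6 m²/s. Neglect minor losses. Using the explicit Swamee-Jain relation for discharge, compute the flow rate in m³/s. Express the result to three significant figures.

Q ≈ 0.583 m³/s

Swamee-Jain (Type II): Q = -0.965·√(gD⁵h_f/L)·ln[ε/(3.7D) + √(3.17ν²L/(gD³h_f))]
√(gD⁵h_f/L) = √(9.81·0.595⁵·9.61/1760) = 0.06320
ε/(3.7D) = 4.50×10^-5; √(3.17ν²L/(gD³h_f)) = 2.51×10^-5
Q = -0.965·0.06320·ln(7.011×10^-5) = 0.5834 m³/s
Check: V = 2.10 m/s, Re = 8.32×10^5, f = 0.01456, h_f = 9.67 m ≈ 9.61 m ✓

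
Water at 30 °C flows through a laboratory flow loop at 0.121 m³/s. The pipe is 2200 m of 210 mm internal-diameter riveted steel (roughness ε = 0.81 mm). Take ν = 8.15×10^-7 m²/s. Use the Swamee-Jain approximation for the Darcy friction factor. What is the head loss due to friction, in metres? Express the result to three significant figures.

V = 4Q/(πD²) = 4·0.121/(π·0.210²) = 3.493 m/s
Re = VD/ν = 3.493·0.210/8.15×10^-7 = 9.00×10^5 → turbulent
ε/D = 0.81/210 = 0.00386
Swamee-Jain: f = 0.02831
h_f = f(L/D)V²/(2g) = 0.02831·(2200/0.210)·3.493²/(2·9.81) = 184.5 m

h_f ≈ 184 m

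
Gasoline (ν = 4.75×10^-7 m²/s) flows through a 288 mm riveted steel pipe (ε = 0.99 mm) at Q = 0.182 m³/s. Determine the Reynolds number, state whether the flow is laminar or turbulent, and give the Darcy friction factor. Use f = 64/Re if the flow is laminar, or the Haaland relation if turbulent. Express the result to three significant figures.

V = 4Q/(πD²) = 2.794 m/s
Re = VD/ν = 2.794·0.288/4.75×10^-7 = 1.69×10^6
Re > 4000 → turbulent; ε/D = 0.00344
Haaland: f = 0.02732

Re ≈ 1.69×10^6; turbulent; f ≈ 0.0273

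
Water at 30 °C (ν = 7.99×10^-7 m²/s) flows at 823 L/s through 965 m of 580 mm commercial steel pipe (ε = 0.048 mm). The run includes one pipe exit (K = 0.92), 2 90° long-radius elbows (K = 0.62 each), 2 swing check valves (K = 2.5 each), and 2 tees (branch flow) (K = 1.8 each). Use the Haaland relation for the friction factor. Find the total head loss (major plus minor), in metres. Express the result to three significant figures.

H_L ≈ 15.5 m

V = 4Q/(πD²) = 3.115 m/s; V²/2g = 0.4945 m
Re = 2.26×10^6, ε/D = 8.28×10^-5 → f = 0.01233 (Haaland)
Major: h_f = f(L/D)·V²/2g = 0.01233·1664·0.4945 = 10.15 m
Minor: ΣK = 10.8; h_m = ΣK·V²/2g = 5.321 m
Total H_L = 10.15 + 5.321 = 15.47 m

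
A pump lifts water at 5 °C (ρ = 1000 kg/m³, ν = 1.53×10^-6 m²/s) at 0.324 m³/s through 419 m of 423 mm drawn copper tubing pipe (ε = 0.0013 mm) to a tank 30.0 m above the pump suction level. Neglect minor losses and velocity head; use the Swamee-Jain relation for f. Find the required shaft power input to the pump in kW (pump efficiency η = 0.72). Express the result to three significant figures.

V = 4Q/(πD²) = 2.306 m/s; Re = 6.37×10^5; ε/D = 3.07×10^-6; f = 0.01260
h_f = f(L/D)V²/2g = 3.381 m
Total head H = z + h_f = 30.0 + 3.381 = 33.38 m
P_hyd = ρgQH = 1000·9.81·0.324·33.38 = 106.1 kW
P_shaft = P_hyd/η = 106.1/0.72 = 147.4 kW

P_shaft ≈ 147 kW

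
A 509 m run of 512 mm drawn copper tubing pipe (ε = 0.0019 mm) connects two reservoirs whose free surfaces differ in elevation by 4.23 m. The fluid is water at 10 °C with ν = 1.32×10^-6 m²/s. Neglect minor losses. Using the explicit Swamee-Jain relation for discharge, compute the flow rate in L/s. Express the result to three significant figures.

Q ≈ 551 L/s

Swamee-Jain (Type II): Q = -0.965·√(gD⁵h_f/L)·ln[ε/(3.7D) + √(3.17ν²L/(gD³h_f))]
√(gD⁵h_f/L) = √(9.81·0.512⁵·4.23/509) = 0.05356
ε/(3.7D) = 1.00×10^-6; √(3.17ν²L/(gD³h_f)) = 2.25×10^-5
Q = -0.965·0.05356·ln(2.347×10^-5) = 0.5509 m³/s
Check: V = 2.68 m/s, Re = 1.04×10^6, f = 0.01163, h_f = 4.22 m ≈ 4.23 m ✓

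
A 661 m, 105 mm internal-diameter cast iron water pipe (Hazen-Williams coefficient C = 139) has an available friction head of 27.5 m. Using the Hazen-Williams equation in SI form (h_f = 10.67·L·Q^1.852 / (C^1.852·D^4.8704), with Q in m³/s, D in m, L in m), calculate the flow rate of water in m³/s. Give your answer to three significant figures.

Rearranging: Q = [h_f·C^1.852·D^4.8704 / (10.67·L)]^(1/1.852)
Q = [27.5·139^1.852·0.105^4.8704 / (10.67·661)]^0.540 = 0.01854 m³/s

Q ≈ 0.0185 m³/s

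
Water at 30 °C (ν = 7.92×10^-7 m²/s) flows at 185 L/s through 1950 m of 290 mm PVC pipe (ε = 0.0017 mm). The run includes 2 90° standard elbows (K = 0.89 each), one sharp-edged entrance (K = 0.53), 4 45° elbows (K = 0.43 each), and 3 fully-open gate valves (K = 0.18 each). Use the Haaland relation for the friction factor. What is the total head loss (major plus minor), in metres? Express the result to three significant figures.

V = 4Q/(πD²) = 2.801 m/s; V²/2g = 0.3998 m
Re = 1.03×10^6, ε/D = 5.86×10^-6 → f = 0.01164 (Haaland)
Major: h_f = f(L/D)·V²/2g = 0.01164·6724·0.3998 = 31.30 m
Minor: ΣK = 4.57; h_m = ΣK·V²/2g = 1.827 m
Total H_L = 31.30 + 1.827 = 33.12 m

H_L ≈ 33.1 m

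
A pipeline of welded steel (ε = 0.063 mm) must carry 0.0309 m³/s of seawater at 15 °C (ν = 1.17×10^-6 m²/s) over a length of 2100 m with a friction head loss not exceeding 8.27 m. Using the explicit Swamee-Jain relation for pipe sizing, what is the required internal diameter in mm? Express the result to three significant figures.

D ≈ 208 mm

Swamee-Jain (Type III): D = 0.66·[ε^1.25·(LQ²/(gh_f))^4.75 + ν·Q^9.4·(L/(gh_f))^5.2]^0.04
LQ²/(gh_f) = 0.02472; L/(gh_f) = 25.88
Term 1 = ε^1.25·(…)^4.75 = 1.31×10^-13; Term 2 = ν·Q^9.4·(…)^5.2 = 1.67×10^-13
D = 0.66·(1.31×10^-13 + 1.67×10^-13)^0.04 = 0.2082 m = 208 mm
Check: V = 0.908 m/s, Re = 1.62×10^5, f = 0.01826, h_f = 7.74 m ≈ 8.27 m ✓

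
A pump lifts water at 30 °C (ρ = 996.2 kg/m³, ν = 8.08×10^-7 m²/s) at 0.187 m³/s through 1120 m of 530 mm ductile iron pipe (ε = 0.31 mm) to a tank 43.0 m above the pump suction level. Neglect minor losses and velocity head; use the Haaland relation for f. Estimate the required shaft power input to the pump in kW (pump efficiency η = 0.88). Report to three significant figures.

V = 4Q/(πD²) = 0.8476 m/s; Re = 5.56×10^5; ε/D = 5.85×10^-4; f = 0.01802
h_f = f(L/D)V²/2g = 1.395 m
Total head H = z + h_f = 43.0 + 1.395 = 44.39 m
P_hyd = ρgQH = 996.2·9.81·0.187·44.39 = 81.13 kW
P_shaft = P_hyd/η = 81.13/0.88 = 92.19 kW

P_shaft ≈ 92.2 kW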